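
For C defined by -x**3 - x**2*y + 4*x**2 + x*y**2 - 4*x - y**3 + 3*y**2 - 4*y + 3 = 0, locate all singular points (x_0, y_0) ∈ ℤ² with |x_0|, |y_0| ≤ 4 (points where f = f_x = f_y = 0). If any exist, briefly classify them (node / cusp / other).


Singular points: {(1, 1)}; classification: cusp.

Compute partial derivatives:
  f_x = -3*x**2 - 2*x*y + 8*x + y**2 - 4.
  f_y = -x**2 + 2*x*y - 3*y**2 + 6*y - 4.
Scan x_0 ∈ {−4, ..., 4}. For each x_0, f_y(x_0, y) is a polynomial in y; find its integer roots y ∈ {−4, ..., 4}, then test f_x and f at those candidates.
  x = -4: f_y(-4, y) = -3*y**2 - 2*y - 20; no integer root y with |y| ≤ 4.
  x = -3: f_y(-3, y) = -3*y**2 - 13; no integer root y with |y| ≤ 4.
  x = -2: f_y(-2, y) = -3*y**2 + 2*y - 8; no integer root y with |y| ≤ 4.
  x = -1: f_y(-1, y) = -3*y**2 + 4*y - 5; no integer root y with |y| ≤ 4.
  x = 0: f_y(0, y) = -3*y**2 + 6*y - 4; no integer root y with |y| ≤ 4.
  x = 1: f_y(1, y) = -3*y**2 + 8*y - 5; vanishes at y ∈ {1}. (1, 1): f_x = 0, f = 0 — SINGULAR.
  x = 2: f_y(2, y) = -3*y**2 + 10*y - 8; vanishes at y ∈ {2}. (2, 2): f_x = -4 ≠ 0.
  x = 3: f_y(3, y) = -3*y**2 + 12*y - 13; no integer root y with |y| ≤ 4.
  x = 4: f_y(4, y) = -3*y**2 + 14*y - 20; no integer root y with |y| ≤ 4.
Only singular point on the grid: (1, 1).
Classify: substitute x = 1 + u, y = 1 + v and expand: f = -u**3 - u**2*v + u*v**2 - v**3 + v**2.
No constant or linear terms (consistent with a singular point). Quadratic part: v**2. Cubic part: -u**3 - u**2*v + u*v**2 - v**3.
The quadratic part v**2 is a perfect square, so there is a single (double) tangent line v = 0, i.e. y = 1. Restricting the cubic part to that line (v = 0) leaves -u**3 ≠ 0, so f is not divisible by v and the branch is v² ≈ u**3 to lowest order — this is a cusp.
Classification: cusp.


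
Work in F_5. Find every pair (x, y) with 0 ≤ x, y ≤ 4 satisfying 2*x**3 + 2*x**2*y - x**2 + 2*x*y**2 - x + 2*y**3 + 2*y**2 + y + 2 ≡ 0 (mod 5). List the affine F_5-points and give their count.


Affine F_5-points: {(1, 2), (2, 2), (3, 2), (4, 0), (4, 1), (4, 4)}; count = 6.

For each of the 25 pairs (x, y) ∈ F_5², evaluate f(x, y) mod 5. Record the zeros.
  x = 0: [0↦2, 1↦2, 2↦3, 3↦2, 4↦1]  zeros at y ∈ ∅
  x = 1: [0↦2, 1↦1, 2↦0, 3↦1, 4↦1]  zeros at y ∈ {2}
  x = 2: [0↦2, 1↦4, 2↦0, 3↦2, 4↦2]  zeros at y ∈ {2}
  x = 3: [0↦4, 1↦3, 2↦0, 3↦2, 4↦1]  zeros at y ∈ {2}
  x = 4: [0↦0, 1↦0, 2↦2, 3↦3, 4↦0]  zeros at y ∈ {0, 1, 4}
Collecting zeros: affine points = {(1, 2), (2, 2), (3, 2), (4, 0), (4, 1), (4, 4)}.
Total count |C(F_5)_aff| = 6.


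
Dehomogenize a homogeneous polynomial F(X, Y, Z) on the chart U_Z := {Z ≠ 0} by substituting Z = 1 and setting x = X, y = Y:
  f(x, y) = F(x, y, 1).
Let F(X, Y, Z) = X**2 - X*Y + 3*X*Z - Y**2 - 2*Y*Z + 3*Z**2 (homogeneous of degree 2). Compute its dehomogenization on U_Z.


f(x, y) = x**2 - x*y + 3*x - y**2 - 2*y + 3

On U_Z we set Z = 1. Each monomial c·X^i·Y^j·Z^k in F becomes c·x^i·y^j·1^k = c·x^i·y^j.
Substituting Z = 1: F(X, Y, 1) = x**2 - x*y + 3*x - y**2 - 2*y + 3.
Note: deg(f) ≤ deg(F) = 2; strict inequality happens when F is divisible by Z (lost terms).


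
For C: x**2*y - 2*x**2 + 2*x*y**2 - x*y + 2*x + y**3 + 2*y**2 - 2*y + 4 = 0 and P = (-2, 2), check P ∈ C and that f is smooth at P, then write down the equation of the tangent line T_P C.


Tangent line at P: 8*x + 8*y = 0.

Step 1: f(-2, 2) = 0, so P lies on C.
Step 2: partial derivatives
  f_x(x, y) = 2*x*y - 4*x + 2*y**2 - y + 2, f_y(x, y) = x**2 + 4*x*y - x + 3*y**2 + 4*y - 2.
  f_x(P) = 8, f_y(P) = 8 (gradient nonzero, so P is smooth).
Step 3: tangent line at P: 8·(x − -2) + 8·(y − 2) = 0.
Expanding: 8*x + 8*y = 0.


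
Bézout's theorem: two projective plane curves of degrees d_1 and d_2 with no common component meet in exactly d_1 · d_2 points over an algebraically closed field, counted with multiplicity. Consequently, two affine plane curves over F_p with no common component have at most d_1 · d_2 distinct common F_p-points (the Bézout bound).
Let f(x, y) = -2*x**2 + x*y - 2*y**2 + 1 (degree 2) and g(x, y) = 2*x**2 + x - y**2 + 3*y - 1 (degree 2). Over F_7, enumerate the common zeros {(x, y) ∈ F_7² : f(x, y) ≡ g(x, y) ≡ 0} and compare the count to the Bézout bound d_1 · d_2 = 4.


Common zeros: ∅; count = 0; Bézout bound = 4.

deg(f) = 2, deg(g) = 2, so Bézout bound = 4.
Scan x ∈ F_7. For each x, list the y ∈ F_7 with f(x, y) ≡ 0 and those with g(x, y) ≡ 0 (mod 7); the common zeros in that column are the intersection.
  x = 0: f ≡ 0 at y ∈ {2, 5}; g ≡ 0 at y ∈ ∅; common: ∅.
  x = 1: f ≡ 0 at y ∈ {2}; g ≡ 0 at y ∈ ∅; common: ∅.
  x = 2: f ≡ 0 at y ∈ {0, 1}; g ≡ 0 at y ∈ ∅; common: ∅.
  x = 3: f ≡ 0 at y ∈ ∅; g ≡ 0 at y ∈ ∅; common: ∅.
  x = 4: f ≡ 0 at y ∈ ∅; g ≡ 0 at y ∈ {0, 3}; common: ∅.
  x = 5: f ≡ 0 at y ∈ {0, 6}; g ≡ 0 at y ∈ {1, 2}; common: ∅.
  x = 6: f ≡ 0 at y ∈ {5}; g ≡ 0 at y ∈ {0, 3}; common: ∅.
Collecting: common zeros = ∅, so the count is 0.
Comparison with the Bézout bound: 0 ≤ 4 = deg(f)·deg(g), as expected for curves with no common component (the affine F_7-count falls short of the bound because intersections may lie at infinity, over extension fields, or carry multiplicity).


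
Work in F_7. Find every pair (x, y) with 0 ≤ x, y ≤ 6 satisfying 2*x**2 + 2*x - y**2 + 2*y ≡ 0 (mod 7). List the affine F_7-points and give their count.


Affine F_7-points: {(0, 0), (0, 2), (3, 3), (3, 6), (6, 0), (6, 2)}; count = 6.

For each of the 49 pairs (x, y) ∈ F_7², evaluate f(x, y) mod 7. Record the zeros.
  x = 0: [0↦0, 1↦1, 2↦0, 3↦4, 4↦6, 5↦6, 6↦4]  zeros at y ∈ {0, 2}
  x = 1: [0↦4, 1↦5, 2↦4, 3↦1, 4↦3, 5↦3, 6↦1]  zeros at y ∈ ∅
  x = 2: [0↦5, 1↦6, 2↦5, 3↦2, 4↦4, 5↦4, 6↦2]  zeros at y ∈ ∅
  x = 3: [0↦3, 1↦4, 2↦3, 3↦0, 4↦2, 5↦2, 6↦0]  zeros at y ∈ {3, 6}
  x = 4: [0↦5, 1↦6, 2↦5, 3↦2, 4↦4, 5↦4, 6↦2]  zeros at y ∈ ∅
  x = 5: [0↦4, 1↦5, 2↦4, 3↦1, 4↦3, 5↦3, 6↦1]  zeros at y ∈ ∅
  x = 6: [0↦0, 1↦1, 2↦0, 3↦4, 4↦6, 5↦6, 6↦4]  zeros at y ∈ {0, 2}
Collecting zeros: affine points = {(0, 0), (0, 2), (3, 3), (3, 6), (6, 0), (6, 2)}.
Total count |C(F_7)_aff| = 6.


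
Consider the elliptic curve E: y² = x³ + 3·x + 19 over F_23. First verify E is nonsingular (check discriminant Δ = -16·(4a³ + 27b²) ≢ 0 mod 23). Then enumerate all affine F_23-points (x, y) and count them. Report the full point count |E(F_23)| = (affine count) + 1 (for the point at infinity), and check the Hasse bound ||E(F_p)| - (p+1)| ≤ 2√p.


Affine points = {(1, 0), (3, 3), (3, 20), (4, 7), (4, 16), (6, 0), (8, 7), (8, 16), (9, 4), (9, 19), (11, 7), (11, 16), (12, 9), (12, 14), (13, 1), (13, 22), (15, 9), (15, 14), (16, 0), (19, 9), (19, 14), (20, 11), (20, 12)}; affine count = 23; |E(F_23)| = 24.

Discriminant check: Δ ∝ 4a³ + 27b² = 4·3³ + 27·19² = 4·27 + 27·361 ≡ 11 (mod 23). Nonzero ⇒ E is nonsingular.
For each x ∈ F_23, compute rhs = x³ + 3·x + 19 mod 23, then count y ∈ F_23 with y² ≡ rhs.
  x = 0: rhs = 19, matching y values: none (0 points).
  x = 1: rhs = 0, matching y values: 0 (1 points).
  x = 2: rhs = 10, matching y values: none (0 points).
  x = 3: rhs = 9, matching y values: 3, 20 (2 points).
  x = 4: rhs = 3, matching y values: 7, 16 (2 points).
  x = 5: rhs = 21, matching y values: none (0 points).
  x = 6: rhs = 0, matching y values: 0 (1 points).
  x = 7: rhs = 15, matching y values: none (0 points).
  x = 8: rhs = 3, matching y values: 7, 16 (2 points).
  x = 9: rhs = 16, matching y values: 4, 19 (2 points).
  x = 10: rhs = 14, matching y values: none (0 points).
  x = 11: rhs = 3, matching y values: 7, 16 (2 points).
  x = 12: rhs = 12, matching y values: 9, 14 (2 points).
  x = 13: rhs = 1, matching y values: 1, 22 (2 points).
  x = 14: rhs = 22, matching y values: none (0 points).
  x = 15: rhs = 12, matching y values: 9, 14 (2 points).
  x = 16: rhs = 0, matching y values: 0 (1 points).
  x = 17: rhs = 15, matching y values: none (0 points).
  x = 18: rhs = 17, matching y values: none (0 points).
  x = 19: rhs = 12, matching y values: 9, 14 (2 points).
  x = 20: rhs = 6, matching y values: 11, 12 (2 points).
  x = 21: rhs = 5, matching y values: none (0 points).
  x = 22: rhs = 15, matching y values: none (0 points).
Total affine count: 23.
Full point count |E(F_23)| = 23 + 1 = 24.
Hasse bound: |24 − (23+1)| = |0| = 0 ≤ 2√23 ≈ 9.5917 ✓.


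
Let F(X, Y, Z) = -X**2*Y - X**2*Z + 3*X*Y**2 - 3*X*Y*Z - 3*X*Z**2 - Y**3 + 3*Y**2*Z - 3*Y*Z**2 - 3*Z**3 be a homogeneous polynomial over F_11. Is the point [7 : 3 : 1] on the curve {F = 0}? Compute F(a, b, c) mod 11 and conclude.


F(7,3,1) ≡ 7 (mod 11); P is NOT on the curve.

Evaluate F(7, 3, 1) term-by-term (mod 11).
  -X**2*Y ↦ -1·49·3·1 = -147
  -X**2*Z ↦ -1·49·1·1 = -49
  3*X*Y**2 ↦ 3·7·9·1 = 189
  -3*X*Y*Z ↦ -3·7·3·1 = -63
  -3*X*Z**2 ↦ -3·7·1·1 = -21
  -Y**3 ↦ -1·1·27·1 = -27
  3*Y**2*Z ↦ 3·1·9·1 = 27
  -3*Y*Z**2 ↦ -3·1·3·1 = -9
  -3*Z**3 ↦ -3·1·1·1 = -3
Sum: F(7, 3, 1) = (-147) + (-49) + (189) + (-63) + (-21) + (-27) + (27) + (-9) + (-3) = -103.
Reducing mod 11: -103 ≡ 7 (mod 11).
Since F(a, b, c) ≡ 7 ≠ 0 (mod 11), P does NOT lie on the curve.


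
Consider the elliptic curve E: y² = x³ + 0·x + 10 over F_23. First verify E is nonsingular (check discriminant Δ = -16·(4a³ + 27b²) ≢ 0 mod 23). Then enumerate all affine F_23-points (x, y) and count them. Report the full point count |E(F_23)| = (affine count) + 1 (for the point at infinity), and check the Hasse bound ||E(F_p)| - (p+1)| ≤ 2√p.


Affine points = {(2, 8), (2, 15), (7, 10), (7, 13), (8, 4), (8, 19), (9, 7), (9, 16), (12, 6), (12, 17), (15, 2), (15, 21), (16, 9), (16, 14), (17, 1), (17, 22), (18, 0), (20, 11), (20, 12), (21, 5), (21, 18), (22, 3), (22, 20)}; affine count = 23; |E(F_23)| = 24.

Discriminant check: Δ ∝ 4a³ + 27b² = 4·0³ + 27·10² = 4·0 + 27·100 ≡ 9 (mod 23). Nonzero ⇒ E is nonsingular.
For each x ∈ F_23, compute rhs = x³ + 0·x + 10 mod 23, then count y ∈ F_23 with y² ≡ rhs.
  x = 0: rhs = 10, matching y values: none (0 points).
  x = 1: rhs = 11, matching y values: none (0 points).
  x = 2: rhs = 18, matching y values: 8, 15 (2 points).
  x = 3: rhs = 14, matching y values: none (0 points).
  x = 4: rhs = 5, matching y values: none (0 points).
  x = 5: rhs = 20, matching y values: none (0 points).
  x = 6: rhs = 19, matching y values: none (0 points).
  x = 7: rhs = 8, matching y values: 10, 13 (2 points).
  x = 8: rhs = 16, matching y values: 4, 19 (2 points).
  x = 9: rhs = 3, matching y values: 7, 16 (2 points).
  x = 10: rhs = 21, matching y values: none (0 points).
  x = 11: rhs = 7, matching y values: none (0 points).
  x = 12: rhs = 13, matching y values: 6, 17 (2 points).
  x = 13: rhs = 22, matching y values: none (0 points).
  x = 14: rhs = 17, matching y values: none (0 points).
  x = 15: rhs = 4, matching y values: 2, 21 (2 points).
  x = 16: rhs = 12, matching y values: 9, 14 (2 points).
  x = 17: rhs = 1, matching y values: 1, 22 (2 points).
  x = 18: rhs = 0, matching y values: 0 (1 points).
  x = 19: rhs = 15, matching y values: none (0 points).
  x = 20: rhs = 6, matching y values: 11, 12 (2 points).
  x = 21: rhs = 2, matching y values: 5, 18 (2 points).
  x = 22: rhs = 9, matching y values: 3, 20 (2 points).
Total affine count: 23.
Full point count |E(F_23)| = 23 + 1 = 24.
Hasse bound: |24 − (23+1)| = |0| = 0 ≤ 2√23 ≈ 9.5917 ✓.


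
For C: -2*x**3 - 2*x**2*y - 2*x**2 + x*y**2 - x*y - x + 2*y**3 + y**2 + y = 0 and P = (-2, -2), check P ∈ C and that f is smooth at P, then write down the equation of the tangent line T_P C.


Tangent line at P: -27*x + 23*y - 8 = 0.

Step 1: f(-2, -2) = 0, so P lies on C.
Step 2: partial derivatives
  f_x(x, y) = -6*x**2 - 4*x*y - 4*x + y**2 - y - 1, f_y(x, y) = -2*x**2 + 2*x*y - x + 6*y**2 + 2*y + 1.
  f_x(P) = -27, f_y(P) = 23 (gradient nonzero, so P is smooth).
Step 3: tangent line at P: -27·(x − -2) + 23·(y − -2) = 0.
Expanding: -27*x + 23*y - 8 = 0.


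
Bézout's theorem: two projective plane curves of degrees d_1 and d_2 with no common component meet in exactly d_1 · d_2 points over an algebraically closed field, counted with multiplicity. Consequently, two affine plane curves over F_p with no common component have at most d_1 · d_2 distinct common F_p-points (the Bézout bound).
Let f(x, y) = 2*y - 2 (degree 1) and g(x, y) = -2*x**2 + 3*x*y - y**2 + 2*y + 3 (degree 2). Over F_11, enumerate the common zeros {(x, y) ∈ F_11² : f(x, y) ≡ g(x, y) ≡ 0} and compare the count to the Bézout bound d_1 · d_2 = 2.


Common zeros: ∅; count = 0; Bézout bound = 2.

deg(f) = 1, deg(g) = 2, so Bézout bound = 2.
Scan x ∈ F_11. For each x, list the y ∈ F_11 with f(x, y) ≡ 0 and those with g(x, y) ≡ 0 (mod 11); the common zeros in that column are the intersection.
  x = 0: f ≡ 0 at y ∈ {1}; g ≡ 0 at y ∈ {3, 10}; common: ∅.
  x = 1: f ≡ 0 at y ∈ {1}; g ≡ 0 at y ∈ ∅; common: ∅.
  x = 2: f ≡ 0 at y ∈ {1}; g ≡ 0 at y ∈ {4}; common: ∅.
  x = 3: f ≡ 0 at y ∈ {1}; g ≡ 0 at y ∈ ∅; common: ∅.
  x = 4: f ≡ 0 at y ∈ {1}; g ≡ 0 at y ∈ {4, 10}; common: ∅.
  x = 5: f ≡ 0 at y ∈ {1}; g ≡ 0 at y ∈ ∅; common: ∅.
  x = 6: f ≡ 0 at y ∈ {1}; g ≡ 0 at y ∈ {2, 7}; common: ∅.
  x = 7: f ≡ 0 at y ∈ {1}; g ≡ 0 at y ∈ ∅; common: ∅.
  x = 8: f ≡ 0 at y ∈ {1}; g ≡ 0 at y ∈ {2}; common: ∅.
  x = 9: f ≡ 0 at y ∈ {1}; g ≡ 0 at y ∈ ∅; common: ∅.
  x = 10: f ≡ 0 at y ∈ {1}; g ≡ 0 at y ∈ {3, 7}; common: ∅.
Collecting: common zeros = ∅, so the count is 0.
Comparison with the Bézout bound: 0 ≤ 2 = deg(f)·deg(g), as expected for curves with no common component (the affine F_11-count falls short of the bound because intersections may lie at infinity, over extension fields, or carry multiplicity).


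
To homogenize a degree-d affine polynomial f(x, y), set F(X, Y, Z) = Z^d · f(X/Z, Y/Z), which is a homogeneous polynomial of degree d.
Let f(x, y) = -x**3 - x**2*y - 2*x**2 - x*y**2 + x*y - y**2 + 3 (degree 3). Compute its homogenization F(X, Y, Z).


F(X, Y, Z) = -X**3 - X**2*Y - 2*X**2*Z - X*Y**2 + X*Y*Z - Y**2*Z + 3*Z**3

deg(f) = 3.
Substitute x = X/Z, y = Y/Z into f, then multiply by Z^3.
  monomial -1·x^3·y^0 ↦ -1·X^3·Y^0·Z^0.
  monomial -1·x^2·y^1 ↦ -1·X^2·Y^1·Z^0.
  monomial -2·x^2·y^0 ↦ -2·X^2·Y^0·Z^1.
  monomial -1·x^1·y^2 ↦ -1·X^1·Y^2·Z^0.
  monomial 1·x^1·y^1 ↦ 1·X^1·Y^1·Z^1.
  monomial -1·x^0·y^2 ↦ -1·X^0·Y^2·Z^1.
  monomial 3·x^0·y^0 ↦ 3·X^0·Y^0·Z^3.
Collecting: F(X, Y, Z) = -X**3 - X**2*Y - 2*X**2*Z - X*Y**2 + X*Y*Z - Y**2*Z + 3*Z**3.


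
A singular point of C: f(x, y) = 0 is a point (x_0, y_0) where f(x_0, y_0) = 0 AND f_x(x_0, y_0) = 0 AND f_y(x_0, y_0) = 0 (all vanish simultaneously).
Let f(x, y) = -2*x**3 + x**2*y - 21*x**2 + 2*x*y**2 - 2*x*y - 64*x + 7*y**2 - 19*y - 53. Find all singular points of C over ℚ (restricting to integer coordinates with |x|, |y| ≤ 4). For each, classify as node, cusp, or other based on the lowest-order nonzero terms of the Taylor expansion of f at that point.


Singular points: {(-3, 2)}; classification: node.

Compute partial derivatives:
  f_x = -6*x**2 + 2*x*y - 42*x + 2*y**2 - 2*y - 64.
  f_y = x**2 + 4*x*y - 2*x + 14*y - 19.
Scan x_0 ∈ {−4, ..., 4}. For each x_0, f_y(x_0, y) is a polynomial in y; find its integer roots y ∈ {−4, ..., 4}, then test f_x and f at those candidates.
  x = -4: f_y(-4, y) = 5 - 2*y; no integer root y with |y| ≤ 4.
  x = -3: f_y(-3, y) = 2*y - 4; vanishes at y ∈ {2}. (-3, 2): f_x = 0, f = 0 — SINGULAR.
  x = -2: f_y(-2, y) = 6*y - 11; no integer root y with |y| ≤ 4.
  x = -1: f_y(-1, y) = 10*y - 16; no integer root y with |y| ≤ 4.
  x = 0: f_y(0, y) = 14*y - 19; no integer root y with |y| ≤ 4.
  x = 1: f_y(1, y) = 18*y - 20; no integer root y with |y| ≤ 4.
  x = 2: f_y(2, y) = 22*y - 19; no integer root y with |y| ≤ 4.
  x = 3: f_y(3, y) = 26*y - 16; no integer root y with |y| ≤ 4.
  x = 4: f_y(4, y) = 30*y - 11; no integer root y with |y| ≤ 4.
Only singular point on the grid: (-3, 2).
Classify: substitute x = -3 + u, y = 2 + v and expand: f = -2*u**3 + u**2*v - u**2 + 2*u*v**2 + v**2.
No constant or linear terms (consistent with a singular point). Quadratic part: -u**2 + v**2. Cubic part: -2*u**3 + u**2*v + 2*u*v**2.
The quadratic part v**2 - u**2 = (v − u)(v + u) splits into two distinct linear factors, so there are two distinct tangent lines y − 2 = ±(x − -3) — this is a node (ordinary double point).
Classification: node.


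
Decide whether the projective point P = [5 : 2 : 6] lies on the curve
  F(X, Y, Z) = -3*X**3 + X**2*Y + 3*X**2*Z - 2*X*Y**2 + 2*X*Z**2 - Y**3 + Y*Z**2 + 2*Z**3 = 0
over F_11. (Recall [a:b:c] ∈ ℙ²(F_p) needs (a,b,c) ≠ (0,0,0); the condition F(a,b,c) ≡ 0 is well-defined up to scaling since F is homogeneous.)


F(5,2,6) ≡ 6 (mod 11); P is NOT on the curve.

Evaluate F(5, 2, 6) term-by-term (mod 11).
  -3*X**3 ↦ -3·125·1·1 = -375
  X**2*Y ↦ 1·25·2·1 = 50
  3*X**2*Z ↦ 3·25·1·6 = 450
  -2*X*Y**2 ↦ -2·5·4·1 = -40
  2*X*Z**2 ↦ 2·5·1·36 = 360
  -Y**3 ↦ -1·1·8·1 = -8
  Y*Z**2 ↦ 1·1·2·36 = 72
  2*Z**3 ↦ 2·1·1·216 = 432
Sum: F(5, 2, 6) = (-375) + (50) + (450) + (-40) + (360) + (-8) + (72) + (432) = 941.
Reducing mod 11: 941 ≡ 6 (mod 11).
Since F(a, b, c) ≡ 6 ≠ 0 (mod 11), P does NOT lie on the curve.


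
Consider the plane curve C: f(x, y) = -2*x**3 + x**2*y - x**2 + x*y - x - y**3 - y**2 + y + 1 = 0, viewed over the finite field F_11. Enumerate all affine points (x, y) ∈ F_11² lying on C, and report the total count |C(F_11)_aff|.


Affine F_11-points: {(0, 1), (0, 10), (1, 7), (2, 6), (4, 4), (6, 0), (8, 5)}; count = 7.

For each of the 121 pairs (x, y) ∈ F_11², evaluate f(x, y) mod 11. Record the zeros.
  x = 0: [0↦1, 1↦0, 2↦2, 3↦1, 4↦2, 5↦10, 6↦8, 7↦1, 8↦5, 9↦3, 10↦0]  zeros at y ∈ {1, 10}
  x = 1: [0↦8, 1↦9, 2↦2, 3↦3, 4↦6, 5↦5, 6↦5, 7↦0, 8↦6, 9↦6, 10↦5]  zeros at y ∈ {7}
  x = 2: [0↦1, 1↦6, 2↦3, 3↦8, 4↦4, 5↦7, 6↦0, 7↦10, 8↦9, 9↦2, 10↦5]  zeros at y ∈ {6}
  x = 3: [0↦1, 1↦1, 2↦4, 3↦4, 4↦6, 5↦4, 6↦3, 7↦8, 8↦2, 9↦1, 10↦10]  zeros at y ∈ ∅
  x = 4: [0↦7, 1↦4, 2↦4, 3↦1, 4↦0, 5↦6, 6↦2, 7↦4, 8↦6, 9↦2, 10↦8]  zeros at y ∈ {4}
  x = 5: [0↦7, 1↦3, 2↦2, 3↦9, 4↦7, 5↦1, 6↦7, 7↦8, 8↦9, 9↦4, 10↦9]  zeros at y ∈ ∅
  x = 6: [0↦0, 1↦8, 2↦8, 3↦5, 4↦4, 5↦10, 6↦6, 7↦8, 8↦10, 9↦6, 10↦1]  zeros at y ∈ {0}
  x = 7: [0↦7, 1↦7, 2↦10, 3↦10, 4↦1, 5↦10, 6↦9, 7↦3, 8↦8, 9↦7, 10↦5]  zeros at y ∈ ∅
  x = 8: [0↦5, 1↦10, 2↦7, 3↦1, 4↦8, 5↦0, 6↦4, 7↦3, 8↦2, 9↦6, 10↦9]  zeros at y ∈ {5}
  x = 9: [0↦4, 1↦5, 2↦9, 3↦10, 4↦2, 5↦1, 6↦1, 7↦7, 8↦2, 9↦2, 10↦1]  zeros at y ∈ ∅
  x = 10: [0↦3, 1↦2, 2↦4, 3↦3, 4↦4, 5↦1, 6↦10, 7↦3, 8↦7, 9↦5, 10↦2]  zeros at y ∈ ∅
Collecting zeros: affine points = {(0, 1), (0, 10), (1, 7), (2, 6), (4, 4), (6, 0), (8, 5)}.
Total count |C(F_11)_aff| = 7.


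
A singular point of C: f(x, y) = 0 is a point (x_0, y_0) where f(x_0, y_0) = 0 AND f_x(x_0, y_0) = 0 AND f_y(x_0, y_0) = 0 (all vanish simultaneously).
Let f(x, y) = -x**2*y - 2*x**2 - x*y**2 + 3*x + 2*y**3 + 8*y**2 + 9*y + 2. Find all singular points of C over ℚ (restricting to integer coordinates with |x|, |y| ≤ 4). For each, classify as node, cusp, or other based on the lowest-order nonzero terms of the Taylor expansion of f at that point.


Singular points: {(1, -1)}; classification: node.

Compute partial derivatives:
  f_x = -2*x*y - 4*x - y**2 + 3.
  f_y = -x**2 - 2*x*y + 6*y**2 + 16*y + 9.
Scan x_0 ∈ {−4, ..., 4}. For each x_0, f_y(x_0, y) is a polynomial in y; find its integer roots y ∈ {−4, ..., 4}, then test f_x and f at those candidates.
  x = -4: f_y(-4, y) = 6*y**2 + 24*y - 7; no integer root y with |y| ≤ 4.
  x = -3: f_y(-3, y) = 6*y**2 + 22*y; vanishes at y ∈ {0}. (-3, 0): f_x = 15 ≠ 0.
  x = -2: f_y(-2, y) = 6*y**2 + 20*y + 5; no integer root y with |y| ≤ 4.
  x = -1: f_y(-1, y) = 6*y**2 + 18*y + 8; no integer root y with |y| ≤ 4.
  x = 0: f_y(0, y) = 6*y**2 + 16*y + 9; no integer root y with |y| ≤ 4.
  x = 1: f_y(1, y) = 6*y**2 + 14*y + 8; vanishes at y ∈ {-1}. (1, -1): f_x = 0, f = 0 — SINGULAR.
  x = 2: f_y(2, y) = 6*y**2 + 12*y + 5; no integer root y with |y| ≤ 4.
  x = 3: f_y(3, y) = 6*y**2 + 10*y; vanishes at y ∈ {0}. (3, 0): f_x = -9 ≠ 0.
  x = 4: f_y(4, y) = 6*y**2 + 8*y - 7; no integer root y with |y| ≤ 4.
Only singular point on the grid: (1, -1).
Classify: substitute x = 1 + u, y = -1 + v and expand: f = -u**2*v - u**2 - u*v**2 + 2*v**3 + v**2.
No constant or linear terms (consistent with a singular point). Quadratic part: -u**2 + v**2. Cubic part: -u**2*v - u*v**2 + 2*v**3.
The quadratic part v**2 - u**2 = (v − u)(v + u) splits into two distinct linear factors, so there are two distinct tangent lines y − -1 = ±(x − 1) — this is a node (ordinary double point).
Classification: node.


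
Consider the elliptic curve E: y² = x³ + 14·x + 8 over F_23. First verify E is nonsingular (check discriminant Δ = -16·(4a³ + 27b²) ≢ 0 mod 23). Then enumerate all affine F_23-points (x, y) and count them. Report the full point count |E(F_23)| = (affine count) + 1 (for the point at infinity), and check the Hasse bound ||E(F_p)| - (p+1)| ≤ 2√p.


Affine points = {(0, 10), (0, 13), (1, 0), (3, 10), (3, 13), (4, 6), (4, 17), (6, 3), (6, 20), (7, 9), (7, 14), (9, 9), (9, 14), (12, 8), (12, 15), (13, 8), (13, 15), (14, 2), (14, 21), (16, 2), (16, 21), (19, 7), (19, 16), (20, 10), (20, 13), (21, 8), (21, 15), (22, 4), (22, 19)}; affine count = 29; |E(F_23)| = 30.

Discriminant check: Δ ∝ 4a³ + 27b² = 4·14³ + 27·8² = 4·2744 + 27·64 ≡ 8 (mod 23). Nonzero ⇒ E is nonsingular.
For each x ∈ F_23, compute rhs = x³ + 14·x + 8 mod 23, then count y ∈ F_23 with y² ≡ rhs.
  x = 0: rhs = 8, matching y values: 10, 13 (2 points).
  x = 1: rhs = 0, matching y values: 0 (1 points).
  x = 2: rhs = 21, matching y values: none (0 points).
  x = 3: rhs = 8, matching y values: 10, 13 (2 points).
  x = 4: rhs = 13, matching y values: 6, 17 (2 points).
  x = 5: rhs = 19, matching y values: none (0 points).
  x = 6: rhs = 9, matching y values: 3, 20 (2 points).
  x = 7: rhs = 12, matching y values: 9, 14 (2 points).
  x = 8: rhs = 11, matching y values: none (0 points).
  x = 9: rhs = 12, matching y values: 9, 14 (2 points).
  x = 10: rhs = 21, matching y values: none (0 points).
  x = 11: rhs = 21, matching y values: none (0 points).
  x = 12: rhs = 18, matching y values: 8, 15 (2 points).
  x = 13: rhs = 18, matching y values: 8, 15 (2 points).
  x = 14: rhs = 4, matching y values: 2, 21 (2 points).
  x = 15: rhs = 5, matching y values: none (0 points).
  x = 16: rhs = 4, matching y values: 2, 21 (2 points).
  x = 17: rhs = 7, matching y values: none (0 points).
  x = 18: rhs = 20, matching y values: none (0 points).
  x = 19: rhs = 3, matching y values: 7, 16 (2 points).
  x = 20: rhs = 8, matching y values: 10, 13 (2 points).
  x = 21: rhs = 18, matching y values: 8, 15 (2 points).
  x = 22: rhs = 16, matching y values: 4, 19 (2 points).
Total affine count: 29.
Full point count |E(F_23)| = 29 + 1 = 30.
Hasse bound: |30 − (23+1)| = |6| = 6 ≤ 2√23 ≈ 9.5917 ✓.


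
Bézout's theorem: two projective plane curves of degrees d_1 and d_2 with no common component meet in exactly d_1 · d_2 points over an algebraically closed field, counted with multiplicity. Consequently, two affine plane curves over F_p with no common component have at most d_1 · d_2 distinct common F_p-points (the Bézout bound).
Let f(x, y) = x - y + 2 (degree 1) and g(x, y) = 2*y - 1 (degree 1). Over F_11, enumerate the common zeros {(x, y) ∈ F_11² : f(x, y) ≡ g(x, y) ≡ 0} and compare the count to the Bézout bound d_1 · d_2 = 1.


Common zeros: {(4, 6)}; count = 1; Bézout bound = 1.

deg(f) = 1, deg(g) = 1, so Bézout bound = 1.
Scan x ∈ F_11. For each x, list the y ∈ F_11 with f(x, y) ≡ 0 and those with g(x, y) ≡ 0 (mod 11); the common zeros in that column are the intersection.
  x = 0: f ≡ 0 at y ∈ {2}; g ≡ 0 at y ∈ {6}; common: ∅.
  x = 1: f ≡ 0 at y ∈ {3}; g ≡ 0 at y ∈ {6}; common: ∅.
  x = 2: f ≡ 0 at y ∈ {4}; g ≡ 0 at y ∈ {6}; common: ∅.
  x = 3: f ≡ 0 at y ∈ {5}; g ≡ 0 at y ∈ {6}; common: ∅.
  x = 4: f ≡ 0 at y ∈ {6}; g ≡ 0 at y ∈ {6}; common: {6}.
  x = 5: f ≡ 0 at y ∈ {7}; g ≡ 0 at y ∈ {6}; common: ∅.
  x = 6: f ≡ 0 at y ∈ {8}; g ≡ 0 at y ∈ {6}; common: ∅.
  x = 7: f ≡ 0 at y ∈ {9}; g ≡ 0 at y ∈ {6}; common: ∅.
  x = 8: f ≡ 0 at y ∈ {10}; g ≡ 0 at y ∈ {6}; common: ∅.
  x = 9: f ≡ 0 at y ∈ {0}; g ≡ 0 at y ∈ {6}; common: ∅.
  x = 10: f ≡ 0 at y ∈ {1}; g ≡ 0 at y ∈ {6}; common: ∅.
Collecting: common zeros = {(4, 6)}, so the count is 1.
Comparison with the Bézout bound: 1 ≤ 1 = deg(f)·deg(g), as expected for curves with no common component (the bound is attained).


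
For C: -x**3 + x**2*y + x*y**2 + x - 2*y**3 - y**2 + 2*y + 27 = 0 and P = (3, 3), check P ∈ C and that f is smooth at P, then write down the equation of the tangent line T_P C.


Tangent line at P: x - 31*y + 90 = 0.

Step 1: f(3, 3) = 0, so P lies on C.
Step 2: partial derivatives
  f_x(x, y) = -3*x**2 + 2*x*y + y**2 + 1, f_y(x, y) = x**2 + 2*x*y - 6*y**2 - 2*y + 2.
  f_x(P) = 1, f_y(P) = -31 (gradient nonzero, so P is smooth).
Step 3: tangent line at P: 1·(x − 3) + -31·(y − 3) = 0.
Expanding: x - 31*y + 90 = 0.


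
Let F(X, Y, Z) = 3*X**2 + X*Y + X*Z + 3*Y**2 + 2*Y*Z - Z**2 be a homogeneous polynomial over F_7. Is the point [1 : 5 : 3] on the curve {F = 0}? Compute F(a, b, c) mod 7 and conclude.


F(1,5,3) ≡ 2 (mod 7); P is NOT on the curve.

Evaluate F(1, 5, 3) term-by-term (mod 7).
  3*X**2 ↦ 3·1·1·1 = 3
  X*Y ↦ 1·1·5·1 = 5
  X*Z ↦ 1·1·1·3 = 3
  3*Y**2 ↦ 3·1·25·1 = 75
  2*Y*Z ↦ 2·1·5·3 = 30
  -Z**2 ↦ -1·1·1·9 = -9
Sum: F(1, 5, 3) = (3) + (5) + (3) + (75) + (30) + (-9) = 107.
Reducing mod 7: 107 ≡ 2 (mod 7).
Since F(a, b, c) ≡ 2 ≠ 0 (mod 7), P does NOT lie on the curve.


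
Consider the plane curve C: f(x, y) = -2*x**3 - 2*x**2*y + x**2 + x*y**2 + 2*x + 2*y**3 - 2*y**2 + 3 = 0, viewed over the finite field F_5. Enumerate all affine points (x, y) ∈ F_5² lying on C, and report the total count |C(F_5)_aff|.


Affine F_5-points: {(2, 0), (2, 2), (2, 3), (4, 3)}; count = 4.

For each of the 25 pairs (x, y) ∈ F_5², evaluate f(x, y) mod 5. Record the zeros.
  x = 0: [0↦3, 1↦3, 2↦1, 3↦4, 4↦4]  zeros at y ∈ ∅
  x = 1: [0↦4, 1↦3, 2↦2, 3↦3, 4↦3]  zeros at y ∈ ∅
  x = 2: [0↦0, 1↦4, 2↦0, 3↦0, 4↦1]  zeros at y ∈ {0, 2, 3}
  x = 3: [0↦4, 1↦4, 2↦3, 3↦3, 4↦1]  zeros at y ∈ ∅
  x = 4: [0↦4, 1↦1, 2↦4, 3↦0, 4↦1]  zeros at y ∈ {3}
Collecting zeros: affine points = {(2, 0), (2, 2), (2, 3), (4, 3)}.
Total count |C(F_5)_aff| = 4.


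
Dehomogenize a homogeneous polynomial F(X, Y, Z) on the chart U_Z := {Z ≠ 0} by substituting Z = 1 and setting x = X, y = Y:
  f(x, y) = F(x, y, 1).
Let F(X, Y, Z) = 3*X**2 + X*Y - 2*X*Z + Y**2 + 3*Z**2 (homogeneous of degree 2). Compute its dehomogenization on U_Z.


f(x, y) = 3*x**2 + x*y - 2*x + y**2 + 3

On U_Z we set Z = 1. Each monomial c·X^i·Y^j·Z^k in F becomes c·x^i·y^j·1^k = c·x^i·y^j.
Substituting Z = 1: F(X, Y, 1) = 3*x**2 + x*y - 2*x + y**2 + 3.
Note: deg(f) ≤ deg(F) = 2; strict inequality happens when F is divisible by Z (lost terms).


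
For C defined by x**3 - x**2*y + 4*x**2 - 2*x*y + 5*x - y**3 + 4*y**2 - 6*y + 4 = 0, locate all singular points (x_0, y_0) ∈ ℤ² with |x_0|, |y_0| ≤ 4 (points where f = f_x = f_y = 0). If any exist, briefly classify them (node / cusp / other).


Singular points: {(-1, 1)}; classification: cusp.

Compute partial derivatives:
  f_x = 3*x**2 - 2*x*y + 8*x - 2*y + 5.
  f_y = -x**2 - 2*x - 3*y**2 + 8*y - 6.
Scan x_0 ∈ {−4, ..., 4}. For each x_0, f_y(x_0, y) is a polynomial in y; find its integer roots y ∈ {−4, ..., 4}, then test f_x and f at those candidates.
  x = -4: f_y(-4, y) = -3*y**2 + 8*y - 14; no integer root y with |y| ≤ 4.
  x = -3: f_y(-3, y) = -3*y**2 + 8*y - 9; no integer root y with |y| ≤ 4.
  x = -2: f_y(-2, y) = -3*y**2 + 8*y - 6; no integer root y with |y| ≤ 4.
  x = -1: f_y(-1, y) = -3*y**2 + 8*y - 5; vanishes at y ∈ {1}. (-1, 1): f_x = 0, f = 0 — SINGULAR.
  x = 0: f_y(0, y) = -3*y**2 + 8*y - 6; no integer root y with |y| ≤ 4.
  x = 1: f_y(1, y) = -3*y**2 + 8*y - 9; no integer root y with |y| ≤ 4.
  x = 2: f_y(2, y) = -3*y**2 + 8*y - 14; no integer root y with |y| ≤ 4.
  x = 3: f_y(3, y) = -3*y**2 + 8*y - 21; no integer root y with |y| ≤ 4.
  x = 4: f_y(4, y) = -3*y**2 + 8*y - 30; no integer root y with |y| ≤ 4.
Only singular point on the grid: (-1, 1).
Classify: substitute x = -1 + u, y = 1 + v and expand: f = u**3 - u**2*v - v**3 + v**2.
No constant or linear terms (consistent with a singular point). Quadratic part: v**2. Cubic part: u**3 - u**2*v - v**3.
The quadratic part v**2 is a perfect square, so there is a single (double) tangent line v = 0, i.e. y = 1. Restricting the cubic part to that line (v = 0) leaves u**3 ≠ 0, so f is not divisible by v and the branch is v² ≈ -u**3 to lowest order — this is a cusp.
Classification: cusp.


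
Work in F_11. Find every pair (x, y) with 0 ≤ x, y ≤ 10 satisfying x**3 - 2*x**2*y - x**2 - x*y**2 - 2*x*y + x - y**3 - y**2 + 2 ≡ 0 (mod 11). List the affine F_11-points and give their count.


Affine F_11-points: {(0, 1), (1, 9), (2, 8), (3, 10), (4, 5), (4, 7), (5, 3), (6, 3), (7, 3), (7, 8), (8, 6), (8, 8), (8, 10), (9, 5), (10, 10)}; count = 15.

For each of the 121 pairs (x, y) ∈ F_11², evaluate f(x, y) mod 11. Record the zeros.
  x = 0: [0↦2, 1↦0, 2↦1, 3↦10, 4↦10, 5↦6, 6↦3, 7↦6, 8↦9, 9↦6, 10↦2]  zeros at y ∈ {1}
  x = 1: [0↦3, 1↦7, 2↦1, 3↦1, 4↦1, 5↦6, 6↦10, 7↦7, 8↦2, 9↦0, 10↦6]  zeros at y ∈ {9}
  x = 2: [0↦8, 1↦3, 2↦8, 3↦6, 4↦2, 5↦1, 6↦8, 7↦6, 8↦0, 9↦6, 10↦7]  zeros at y ∈ {8}
  x = 3: [0↦1, 1↦5, 2↦6, 3↦9, 4↦8, 5↦8, 6↦3, 7↦9, 8↦9, 9↦8, 10↦0]  zeros at y ∈ {10}
  x = 4: [0↦10, 1↦8, 2↦1, 3↦5, 4↦3, 5↦0, 6↦1, 7↦0, 8↦2, 9↦1, 10↦2]  zeros at y ∈ {5, 7}
  x = 5: [0↦8, 1↦7, 2↦10, 3↦0, 4↦4, 5↦5, 6↦8, 7↦7, 8↦7, 9↦2, 10↦8]  zeros at y ∈ {3}
  x = 6: [0↦1, 1↦8, 2↦6, 3↦0, 4↦6, 5↦7, 6↦8, 7↦3, 8↦8, 9↦6, 10↦2]  zeros at y ∈ {3}
  x = 7: [0↦6, 1↦6, 2↦6, 3↦0, 4↦4, 5↦1, 6↦7, 7↦5, 8↦0, 9↦8, 10↦1]  zeros at y ∈ {3, 8}
  x = 8: [0↦7, 1↦7, 2↦5, 3↦6, 4↦4, 5↦4, 6↦0, 7↦8, 8↦0, 9↦3, 10↦0]  zeros at y ∈ {6, 8, 10}
  x = 9: [0↦10, 1↦6, 2↦9, 3↦2, 4↦1, 5↦0, 6↦4, 7↦7, 8↦3, 9↦8, 10↦5]  zeros at y ∈ {5}
  x = 10: [0↦10, 1↦9, 2↦2, 3↦5, 4↦1, 5↦6, 6↦3, 7↦8, 8↦4, 9↦7, 10↦0]  zeros at y ∈ {10}
Collecting zeros: affine points = {(0, 1), (1, 9), (2, 8), (3, 10), (4, 5), (4, 7), (5, 3), (6, 3), (7, 3), (7, 8), (8, 6), (8, 8), (8, 10), (9, 5), (10, 10)}.
Total count |C(F_11)_aff| = 15.


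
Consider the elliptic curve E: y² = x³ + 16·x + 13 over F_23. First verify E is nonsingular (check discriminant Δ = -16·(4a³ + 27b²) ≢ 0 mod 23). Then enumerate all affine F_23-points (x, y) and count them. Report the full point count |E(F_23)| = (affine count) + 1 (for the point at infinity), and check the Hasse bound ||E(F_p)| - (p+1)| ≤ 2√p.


Affine points = {(0, 6), (0, 17), (4, 7), (4, 16), (6, 7), (6, 16), (7, 10), (7, 13), (8, 3), (8, 20), (9, 9), (9, 14), (10, 0), (11, 5), (11, 18), (12, 1), (12, 22), (13, 7), (13, 16), (16, 8), (16, 15), (17, 0), (19, 0)}; affine count = 23; |E(F_23)| = 24.

Discriminant check: Δ ∝ 4a³ + 27b² = 4·16³ + 27·13² = 4·4096 + 27·169 ≡ 17 (mod 23). Nonzero ⇒ E is nonsingular.
For each x ∈ F_23, compute rhs = x³ + 16·x + 13 mod 23, then count y ∈ F_23 with y² ≡ rhs.
  x = 0: rhs = 13, matching y values: 6, 17 (2 points).
  x = 1: rhs = 7, matching y values: none (0 points).
  x = 2: rhs = 7, matching y values: none (0 points).
  x = 3: rhs = 19, matching y values: none (0 points).
  x = 4: rhs = 3, matching y values: 7, 16 (2 points).
  x = 5: rhs = 11, matching y values: none (0 points).
  x = 6: rhs = 3, matching y values: 7, 16 (2 points).
  x = 7: rhs = 8, matching y values: 10, 13 (2 points).
  x = 8: rhs = 9, matching y values: 3, 20 (2 points).
  x = 9: rhs = 12, matching y values: 9, 14 (2 points).
  x = 10: rhs = 0, matching y values: 0 (1 points).
  x = 11: rhs = 2, matching y values: 5, 18 (2 points).
  x = 12: rhs = 1, matching y values: 1, 22 (2 points).
  x = 13: rhs = 3, matching y values: 7, 16 (2 points).
  x = 14: rhs = 14, matching y values: none (0 points).
  x = 15: rhs = 17, matching y values: none (0 points).
  x = 16: rhs = 18, matching y values: 8, 15 (2 points).
  x = 17: rhs = 0, matching y values: 0 (1 points).
  x = 18: rhs = 15, matching y values: none (0 points).
  x = 19: rhs = 0, matching y values: 0 (1 points).
  x = 20: rhs = 7, matching y values: none (0 points).
  x = 21: rhs = 19, matching y values: none (0 points).
  x = 22: rhs = 19, matching y values: none (0 points).
Total affine count: 23.
Full point count |E(F_23)| = 23 + 1 = 24.
Hasse bound: |24 − (23+1)| = |0| = 0 ≤ 2√23 ≈ 9.5917 ✓.


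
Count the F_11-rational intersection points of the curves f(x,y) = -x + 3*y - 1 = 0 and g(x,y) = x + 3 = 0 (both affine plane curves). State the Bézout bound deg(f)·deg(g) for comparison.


Common zeros: {(8, 3)}; count = 1; Bézout bound = 1.

deg(f) = 1, deg(g) = 1, so Bézout bound = 1.
Scan x ∈ F_11. For each x, list the y ∈ F_11 with f(x, y) ≡ 0 and those with g(x, y) ≡ 0 (mod 11); the common zeros in that column are the intersection.
  x = 0: f ≡ 0 at y ∈ {4}; g ≡ 0 at y ∈ ∅; common: ∅.
  x = 1: f ≡ 0 at y ∈ {8}; g ≡ 0 at y ∈ ∅; common: ∅.
  x = 2: f ≡ 0 at y ∈ {1}; g ≡ 0 at y ∈ ∅; common: ∅.
  x = 3: f ≡ 0 at y ∈ {5}; g ≡ 0 at y ∈ ∅; common: ∅.
  x = 4: f ≡ 0 at y ∈ {9}; g ≡ 0 at y ∈ ∅; common: ∅.
  x = 5: f ≡ 0 at y ∈ {2}; g ≡ 0 at y ∈ ∅; common: ∅.
  x = 6: f ≡ 0 at y ∈ {6}; g ≡ 0 at y ∈ ∅; common: ∅.
  x = 7: f ≡ 0 at y ∈ {10}; g ≡ 0 at y ∈ ∅; common: ∅.
  x = 8: f ≡ 0 at y ∈ {3}; g ≡ 0 at y ∈ {0, 1, 2, 3, 4, 5, 6, 7, 8, 9, 10}; common: {3}.
  x = 9: f ≡ 0 at y ∈ {7}; g ≡ 0 at y ∈ ∅; common: ∅.
  x = 10: f ≡ 0 at y ∈ {0}; g ≡ 0 at y ∈ ∅; common: ∅.
Collecting: common zeros = {(8, 3)}, so the count is 1.
Comparison with the Bézout bound: 1 ≤ 1 = deg(f)·deg(g), as expected for curves with no common component (the bound is attained).


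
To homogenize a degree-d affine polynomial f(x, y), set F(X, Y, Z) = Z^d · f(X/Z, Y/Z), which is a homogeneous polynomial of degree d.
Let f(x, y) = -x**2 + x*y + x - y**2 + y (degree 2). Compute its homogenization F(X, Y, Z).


F(X, Y, Z) = -X**2 + X*Y + X*Z - Y**2 + Y*Z

deg(f) = 2.
Substitute x = X/Z, y = Y/Z into f, then multiply by Z^2.
  monomial -1·x^2·y^0 ↦ -1·X^2·Y^0·Z^0.
  monomial 1·x^1·y^1 ↦ 1·X^1·Y^1·Z^0.
  monomial 1·x^1·y^0 ↦ 1·X^1·Y^0·Z^1.
  monomial -1·x^0·y^2 ↦ -1·X^0·Y^2·Z^0.
  monomial 1·x^0·y^1 ↦ 1·X^0·Y^1·Z^1.
Collecting: F(X, Y, Z) = -X**2 + X*Y + X*Z - Y**2 + Y*Z.


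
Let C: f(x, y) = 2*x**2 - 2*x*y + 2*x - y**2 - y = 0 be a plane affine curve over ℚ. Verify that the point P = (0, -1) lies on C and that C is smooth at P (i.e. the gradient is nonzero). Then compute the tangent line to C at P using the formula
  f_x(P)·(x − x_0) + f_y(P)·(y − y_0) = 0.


Tangent line at P: 4*x + y + 1 = 0.

Step 1: f(0, -1) = 0, so P lies on C.
Step 2: partial derivatives
  f_x(x, y) = 4*x - 2*y + 2, f_y(x, y) = -2*x - 2*y - 1.
  f_x(P) = 4, f_y(P) = 1 (gradient nonzero, so P is smooth).
Step 3: tangent line at P: 4·(x − 0) + 1·(y − -1) = 0.
Expanding: 4*x + y + 1 = 0.


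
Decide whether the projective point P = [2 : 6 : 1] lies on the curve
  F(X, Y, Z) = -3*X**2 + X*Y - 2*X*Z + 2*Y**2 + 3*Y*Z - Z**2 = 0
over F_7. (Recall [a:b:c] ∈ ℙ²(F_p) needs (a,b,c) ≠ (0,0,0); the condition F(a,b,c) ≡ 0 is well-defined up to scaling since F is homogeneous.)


F(2,6,1) ≡ 1 (mod 7); P is NOT on the curve.

Evaluate F(2, 6, 1) term-by-term (mod 7).
  -3*X**2 ↦ -3·4·1·1 = -12
  X*Y ↦ 1·2·6·1 = 12
  -2*X*Z ↦ -2·2·1·1 = -4
  2*Y**2 ↦ 2·1·36·1 = 72
  3*Y*Z ↦ 3·1·6·1 = 18
  -Z**2 ↦ -1·1·1·1 = -1
Sum: F(2, 6, 1) = (-12) + (12) + (-4) + (72) + (18) + (-1) = 85.
Reducing mod 7: 85 ≡ 1 (mod 7).
Since F(a, b, c) ≡ 1 ≠ 0 (mod 7), P does NOT lie on the curve.


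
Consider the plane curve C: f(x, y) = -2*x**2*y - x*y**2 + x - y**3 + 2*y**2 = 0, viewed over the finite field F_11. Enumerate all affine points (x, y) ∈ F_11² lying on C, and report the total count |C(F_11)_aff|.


Affine F_11-points: {(0, 0), (0, 2), (1, 4), (2, 2), (2, 10), (4, 4), (9, 10), (10, 6)}; count = 8.

For each of the 121 pairs (x, y) ∈ F_11², evaluate f(x, y) mod 11. Record the zeros.
  x = 0: [0↦0, 1↦1, 2↦0, 3↦2, 4↦1, 5↦2, 6↦10, 7↦8, 8↦1, 9↦5, 10↦3]  zeros at y ∈ {0, 2}
  x = 1: [0↦1, 1↦10, 2↦4, 3↦10, 4↦0, 5↦1, 6↦7, 7↦1, 8↦10, 9↦6, 10↦5]  zeros at y ∈ {4}
  x = 2: [0↦2, 1↦4, 2↦0, 3↦6, 4↦5, 5↦2, 6↦2, 7↦10, 8↦9, 9↦4, 10↦0]  zeros at y ∈ {2, 10}
  x = 3: [0↦3, 1↦5, 2↦10, 3↦1, 4↦5, 5↦5, 6↦6, 7↦2, 8↦9, 9↦10, 10↦10]  zeros at y ∈ ∅
  x = 4: [0↦4, 1↦2, 2↦1, 3↦6, 4↦0, 5↦10, 6↦8, 7↦10, 8↦10, 9↦2, 10↦2]  zeros at y ∈ {4}
  x = 5: [0↦5, 1↦6, 2↦6, 3↦10, 4↦1, 5↦6, 6↦8, 7↦1, 8↦1, 9↦2, 10↦9]  zeros at y ∈ ∅
  x = 6: [0↦6, 1↦6, 2↦3, 3↦2, 4↦8, 5↦4, 6↦6, 7↦8, 8↦4, 9↦10, 10↦9]  zeros at y ∈ ∅
  x = 7: [0↦7, 1↦2, 2↦3, 3↦4, 4↦10, 5↦4, 6↦2, 7↦9, 8↦8, 9↦4, 10↦2]  zeros at y ∈ ∅
  x = 8: [0↦8, 1↦5, 2↦6, 3↦5, 4↦7, 5↦6, 6↦7, 7↦4, 8↦2, 9↦6, 10↦10]  zeros at y ∈ ∅
  x = 9: [0↦9, 1↦4, 2↦1, 3↦5, 4↦10, 5↦10, 6↦10, 7↦4, 8↦8, 9↦5, 10↦0]  zeros at y ∈ {10}
  x = 10: [0↦10, 1↦10, 2↦10, 3↦4, 4↦8, 5↦5, 6↦0, 7↦9, 8↦4, 9↦1, 10↦5]  zeros at y ∈ {6}
Collecting zeros: affine points = {(0, 0), (0, 2), (1, 4), (2, 2), (2, 10), (4, 4), (9, 10), (10, 6)}.
Total count |C(F_11)_aff| = 8.


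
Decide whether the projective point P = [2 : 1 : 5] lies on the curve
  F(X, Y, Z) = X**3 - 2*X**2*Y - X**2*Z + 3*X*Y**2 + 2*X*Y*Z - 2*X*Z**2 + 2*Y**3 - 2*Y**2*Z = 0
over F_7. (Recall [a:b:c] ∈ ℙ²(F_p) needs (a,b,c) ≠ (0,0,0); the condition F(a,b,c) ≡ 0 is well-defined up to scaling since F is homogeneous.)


F(2,1,5) ≡ 3 (mod 7); P is NOT on the curve.

Evaluate F(2, 1, 5) term-by-term (mod 7).
  X**3 ↦ 1·8·1·1 = 8
  -2*X**2*Y ↦ -2·4·1·1 = -8
  -X**2*Z ↦ -1·4·1·5 = -20
  3*X*Y**2 ↦ 3·2·1·1 = 6
  2*X*Y*Z ↦ 2·2·1·5 = 20
  -2*X*Z**2 ↦ -2·2·1·25 = -100
  2*Y**3 ↦ 2·1·1·1 = 2
  -2*Y**2*Z ↦ -2·1·1·5 = -10
Sum: F(2, 1, 5) = (8) + (-8) + (-20) + (6) + (20) + (-100) + (2) + (-10) = -102.
Reducing mod 7: -102 ≡ 3 (mod 7).
Since F(a, b, c) ≡ 3 ≠ 0 (mod 7), P does NOT lie on the curve.


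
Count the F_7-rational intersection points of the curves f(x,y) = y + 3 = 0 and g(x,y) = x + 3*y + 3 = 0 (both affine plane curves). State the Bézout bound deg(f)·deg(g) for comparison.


Common zeros: {(6, 4)}; count = 1; Bézout bound = 1.

deg(f) = 1, deg(g) = 1, so Bézout bound = 1.
Scan x ∈ F_7. For each x, list the y ∈ F_7 with f(x, y) ≡ 0 and those with g(x, y) ≡ 0 (mod 7); the common zeros in that column are the intersection.
  x = 0: f ≡ 0 at y ∈ {4}; g ≡ 0 at y ∈ {6}; common: ∅.
  x = 1: f ≡ 0 at y ∈ {4}; g ≡ 0 at y ∈ {1}; common: ∅.
  x = 2: f ≡ 0 at y ∈ {4}; g ≡ 0 at y ∈ {3}; common: ∅.
  x = 3: f ≡ 0 at y ∈ {4}; g ≡ 0 at y ∈ {5}; common: ∅.
  x = 4: f ≡ 0 at y ∈ {4}; g ≡ 0 at y ∈ {0}; common: ∅.
  x = 5: f ≡ 0 at y ∈ {4}; g ≡ 0 at y ∈ {2}; common: ∅.
  x = 6: f ≡ 0 at y ∈ {4}; g ≡ 0 at y ∈ {4}; common: {4}.
Collecting: common zeros = {(6, 4)}, so the count is 1.
Comparison with the Bézout bound: 1 ≤ 1 = deg(f)·deg(g), as expected for curves with no common component (the bound is attained).
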